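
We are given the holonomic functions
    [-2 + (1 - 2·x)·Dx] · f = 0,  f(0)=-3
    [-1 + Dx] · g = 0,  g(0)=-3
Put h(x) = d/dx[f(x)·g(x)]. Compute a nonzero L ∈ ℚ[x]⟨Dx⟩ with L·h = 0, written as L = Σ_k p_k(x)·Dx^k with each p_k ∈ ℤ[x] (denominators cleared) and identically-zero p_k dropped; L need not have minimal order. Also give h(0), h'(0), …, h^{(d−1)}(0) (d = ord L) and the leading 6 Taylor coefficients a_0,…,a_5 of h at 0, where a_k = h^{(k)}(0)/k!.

f: a_k = -3, -6, -12, -24, -48, -96, …
g: a_k = -3, -3, -3/2, -1/2, -1/8, -1/40, …
Sym-product of L_f,L_g gives L₀ (≤ ord 1).
Differentiate: ansatz ord ≤ ord L₀ ⇒ L.
L = (13 - 12·x + 4·x^2) + (-3 + 8·x - 4·x^2)·Dx  (order 1).
h: a_k = 27, 117, 711/2, 1899/2, 18993/8, 227919/40, …
ICs: h(0) = 27.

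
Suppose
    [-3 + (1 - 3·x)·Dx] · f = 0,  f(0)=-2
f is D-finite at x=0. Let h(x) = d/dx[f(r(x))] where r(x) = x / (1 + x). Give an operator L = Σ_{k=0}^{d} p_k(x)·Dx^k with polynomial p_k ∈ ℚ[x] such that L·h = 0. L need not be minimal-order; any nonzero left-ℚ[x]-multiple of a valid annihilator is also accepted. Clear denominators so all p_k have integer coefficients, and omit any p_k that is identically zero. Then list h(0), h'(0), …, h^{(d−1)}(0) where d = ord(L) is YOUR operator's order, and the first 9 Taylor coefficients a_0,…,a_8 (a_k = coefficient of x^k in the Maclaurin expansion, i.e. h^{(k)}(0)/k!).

f: a_k = -2, -6, -18, -54, -162, -486, -1458, -4374, -13122, …
Substitute x→r, Dx→(1/r')Dx; clear ⇒ L₀.
Differentiate: ansatz ord ≤ ord L₀ ⇒ L.
L = 4 + (-1 + 2·x)·Dx  (order 1).
h: a_k = -6, -24, -72, -192, -480, -1152, -2688, -6144, -13824, …
ICs: h(0) = -6.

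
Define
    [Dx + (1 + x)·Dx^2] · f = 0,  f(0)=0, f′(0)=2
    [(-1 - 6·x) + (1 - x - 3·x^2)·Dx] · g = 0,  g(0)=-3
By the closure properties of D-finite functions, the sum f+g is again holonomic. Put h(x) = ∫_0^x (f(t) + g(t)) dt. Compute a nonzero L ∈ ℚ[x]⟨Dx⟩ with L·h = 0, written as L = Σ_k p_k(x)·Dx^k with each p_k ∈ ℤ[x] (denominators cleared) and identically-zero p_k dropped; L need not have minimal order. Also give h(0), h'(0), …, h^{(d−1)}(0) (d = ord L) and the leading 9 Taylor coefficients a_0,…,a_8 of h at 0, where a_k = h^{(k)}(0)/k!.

L = (-58 - 350·x - 636·x^2 - 756·x^3 - 324·x^4)·Dx^2 + (-40 - 364·x - 976·x^2 - 1632·x^3 - 1530·x^4 - 540·x^5)·Dx^3 + (9 + 31·x + 27·x^2 - 115·x^3 - 345·x^4 - 333·x^5 - 108·x^6)·Dx^4  (order 4).
h: a_k = 0, -3, -1/2, -13/3, -61/12, -23/2, -299/15, -874/21, -4555/56, …
ICs: h(0) = 0, h′(0) = -3, h′′(0) = -1, h′′′(0) = -26.

f: a_k = 0, 2, -1, 2/3, -1/2, 2/5, -1/3, 2/7, -1/4, …
g: a_k = -3, -3, -12, -21, -57, -120, -291, -651, -1524, …
Sum ⇒ L₀ = lclm(L_f,L_g) in ℚ(x)⟨Dx⟩.
h=∫h₀ ⇒ L = L₀·Dx.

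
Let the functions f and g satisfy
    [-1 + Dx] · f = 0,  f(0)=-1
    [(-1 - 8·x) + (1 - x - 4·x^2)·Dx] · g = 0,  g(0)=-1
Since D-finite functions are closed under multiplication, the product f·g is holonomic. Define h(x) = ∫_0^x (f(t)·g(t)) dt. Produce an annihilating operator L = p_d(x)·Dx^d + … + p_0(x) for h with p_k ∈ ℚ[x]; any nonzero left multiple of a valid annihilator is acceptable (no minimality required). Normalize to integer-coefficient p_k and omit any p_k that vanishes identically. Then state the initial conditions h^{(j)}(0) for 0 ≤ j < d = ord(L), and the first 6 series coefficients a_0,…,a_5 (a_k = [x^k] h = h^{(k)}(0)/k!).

f: a_k = -1, -1, -1/2, -1/6, -1/24, -1/120, …
g: a_k = -1, -1, -5, -9, -29, -65, …
Product ⇒ symmetric product L₀, ord ≤ 1.
h=∫h₀ ⇒ L = L₀·Dx.
L = (2 + 7·x - 4·x^2)·Dx + (-1 + x + 4·x^2)·Dx^2  (order 2).
h: a_k = 0, 1, 1, 13/6, 11/3, 977/120, …
ICs: h(0) = 0, h′(0) = 1.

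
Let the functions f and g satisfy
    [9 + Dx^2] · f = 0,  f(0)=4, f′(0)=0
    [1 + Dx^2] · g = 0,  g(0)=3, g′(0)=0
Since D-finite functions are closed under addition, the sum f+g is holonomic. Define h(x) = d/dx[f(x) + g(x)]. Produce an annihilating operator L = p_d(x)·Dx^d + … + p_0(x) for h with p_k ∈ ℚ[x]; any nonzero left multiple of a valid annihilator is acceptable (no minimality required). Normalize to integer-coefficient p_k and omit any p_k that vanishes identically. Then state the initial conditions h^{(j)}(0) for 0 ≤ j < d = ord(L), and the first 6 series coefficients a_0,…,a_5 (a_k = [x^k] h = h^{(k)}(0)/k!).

L = 9 + 10·Dx^2 + Dx^4  (order 4).
h: a_k = 0, -39, 0, 109/2, 0, -973/40, …
ICs: h(0) = 0, h′(0) = -39, h′′(0) = 0, h′′′(0) = 327.

f: a_k = 4, 0, -18, 0, 27/2, 0, …
g: a_k = 3, 0, -3/2, 0, 1/8, 0, …
Sum ⇒ L₀ = lclm(L_f,L_g) in ℚ(x)⟨Dx⟩.
Derive L from L₀ (diff closure).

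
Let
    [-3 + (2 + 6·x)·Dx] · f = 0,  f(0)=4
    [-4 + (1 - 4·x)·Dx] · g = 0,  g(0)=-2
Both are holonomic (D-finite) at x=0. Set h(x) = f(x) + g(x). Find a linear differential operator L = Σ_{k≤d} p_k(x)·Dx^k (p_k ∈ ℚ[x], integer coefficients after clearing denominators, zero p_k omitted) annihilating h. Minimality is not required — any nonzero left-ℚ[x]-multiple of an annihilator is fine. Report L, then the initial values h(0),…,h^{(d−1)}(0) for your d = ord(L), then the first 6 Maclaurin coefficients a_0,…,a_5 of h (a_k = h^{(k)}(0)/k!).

L = (228 + 432·x) + (-137 - 696·x - 1296·x^2)·Dx + (10 + 62·x - 192·x^2 - 864·x^3)·Dx^2  (order 2).
h: a_k = 2, -2, -73/2, -485/4, -16789/32, -129371/64, …
ICs: h(0) = 2, h′(0) = -2.

f: a_k = 4, 6, -9/2, 27/4, -405/32, 1701/64, …
g: a_k = -2, -8, -32, -128, -512, -2048, …
f+g: L₀ = lclm(L_f,L_g), ord ≤ 1+1.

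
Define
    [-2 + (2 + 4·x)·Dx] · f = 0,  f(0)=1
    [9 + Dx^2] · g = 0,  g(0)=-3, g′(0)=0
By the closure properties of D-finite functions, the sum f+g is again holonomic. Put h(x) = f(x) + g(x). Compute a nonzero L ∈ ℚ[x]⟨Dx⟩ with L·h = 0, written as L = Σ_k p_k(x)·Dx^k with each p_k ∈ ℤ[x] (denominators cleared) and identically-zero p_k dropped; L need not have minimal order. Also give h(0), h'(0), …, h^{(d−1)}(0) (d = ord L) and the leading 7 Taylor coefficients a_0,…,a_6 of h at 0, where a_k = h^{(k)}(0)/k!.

L = (-27 - 81·x - 81·x^2) + (18 + 117·x + 243·x^2 + 162·x^3)·Dx + (-3 - 9·x - 9·x^2)·Dx^2 + (2 + 13·x + 27·x^2 + 18·x^3)·Dx^3  (order 3).
h: a_k = -2, 1, 13, 1/2, -43/4, 7/8, 69/40, …
ICs: h(0) = -2, h′(0) = 1, h′′(0) = 26.

f: a_k = 1, 1, -1/2, 1/2, -5/8, 7/8, -21/16, …
g: a_k = -3, 0, 27/2, 0, -81/8, 0, 243/80, …
L₀ := lclm(L_f,L_g); ord L₀ ≤ 1+2.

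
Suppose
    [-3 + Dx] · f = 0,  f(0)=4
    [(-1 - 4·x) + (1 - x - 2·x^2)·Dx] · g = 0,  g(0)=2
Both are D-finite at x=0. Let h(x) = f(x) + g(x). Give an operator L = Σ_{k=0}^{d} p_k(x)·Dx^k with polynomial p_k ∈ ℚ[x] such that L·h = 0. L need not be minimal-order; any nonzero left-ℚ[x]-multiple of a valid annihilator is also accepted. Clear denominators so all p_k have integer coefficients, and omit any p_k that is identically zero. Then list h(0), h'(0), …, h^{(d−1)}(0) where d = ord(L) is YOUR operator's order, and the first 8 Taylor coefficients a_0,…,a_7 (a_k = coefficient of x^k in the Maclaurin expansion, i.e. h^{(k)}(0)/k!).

L = (9 + 9·x + 126·x^2 + 72·x^3) + (3 - 30·x - 51·x^2 + 36·x^3 + 36·x^4)·Dx + (-2 + 9·x + 3·x^2 - 20·x^3 - 12·x^4)·Dx^2  (order 2).
h: a_k = 6, 14, 24, 28, 71/2, 501/10, 1801/20, 24043/140, …
ICs: h(0) = 6, h′(0) = 14.

f: a_k = 4, 12, 18, 18, 27/2, 81/10, 81/20, 243/140, …
g: a_k = 2, 2, 6, 10, 22, 42, 86, 170, …
f+g: L₀ = lclm(L_f,L_g), ord ≤ 1+1.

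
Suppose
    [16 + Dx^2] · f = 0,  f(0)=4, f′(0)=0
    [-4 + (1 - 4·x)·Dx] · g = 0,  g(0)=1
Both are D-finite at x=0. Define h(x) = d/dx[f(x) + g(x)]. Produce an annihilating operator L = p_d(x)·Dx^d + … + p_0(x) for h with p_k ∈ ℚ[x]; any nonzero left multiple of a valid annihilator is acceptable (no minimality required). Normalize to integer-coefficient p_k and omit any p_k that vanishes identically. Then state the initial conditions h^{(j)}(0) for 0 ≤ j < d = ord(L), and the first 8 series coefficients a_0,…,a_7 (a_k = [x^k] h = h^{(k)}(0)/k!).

L = (1664 - 1024·x + 2048·x^2) + (-112 + 576·x - 768·x^2 + 1024·x^3)·Dx + (104 - 64·x + 128·x^2)·Dx^2 + (-7 + 36·x - 48·x^2 + 64·x^3)·Dx^3  (order 3).
h: a_k = 4, -32, 192, 3584/3, 5120, 366592/15, 114688, 165167104/315, …
ICs: h(0) = 4, h′(0) = -32, h′′(0) = 384.

f: a_k = 4, 0, -32, 0, 128/3, 0, -1024/45, 0, …
g: a_k = 1, 4, 16, 64, 256, 1024, 4096, 16384, …
f+g: L₀ = lclm(L_f,L_g), ord ≤ 2+1.
h₀' ⇒ L via d/dx closure of L₀.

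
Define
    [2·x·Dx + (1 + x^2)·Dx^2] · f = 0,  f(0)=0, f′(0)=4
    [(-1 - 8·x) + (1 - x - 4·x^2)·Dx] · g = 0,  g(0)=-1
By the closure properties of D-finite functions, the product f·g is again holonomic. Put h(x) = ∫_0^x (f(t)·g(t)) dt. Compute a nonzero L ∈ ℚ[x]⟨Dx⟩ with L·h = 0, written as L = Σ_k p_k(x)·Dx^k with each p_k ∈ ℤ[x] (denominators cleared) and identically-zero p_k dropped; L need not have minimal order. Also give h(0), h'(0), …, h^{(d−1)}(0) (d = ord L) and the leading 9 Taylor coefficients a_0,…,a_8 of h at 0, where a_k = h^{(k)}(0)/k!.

f: a_k = 0, 4, 0, -4/3, 0, 4/5, 0, -4/7, 0, …
g: a_k = -1, -1, -5, -9, -29, -65, -181, -441, -1165, …
h₀=f·g: eliminate ⇒ L₀, order ≤ 2·1.
h=∫₀ˣh₀: take L = L₀·Dx.
L = (8 + 2·x + 24·x^2)·Dx + (2 + 14·x + 4·x^2 + 24·x^3)·Dx^2 + (-1 + x + 3·x^2 + x^3 + 4·x^4)·Dx^3  (order 3).
h: a_k = 0, 0, -2, -4/3, -14/3, -104/15, -826/45, -1244/35, -1808/21, …
ICs: h(0) = 0, h′(0) = 0, h′′(0) = -4.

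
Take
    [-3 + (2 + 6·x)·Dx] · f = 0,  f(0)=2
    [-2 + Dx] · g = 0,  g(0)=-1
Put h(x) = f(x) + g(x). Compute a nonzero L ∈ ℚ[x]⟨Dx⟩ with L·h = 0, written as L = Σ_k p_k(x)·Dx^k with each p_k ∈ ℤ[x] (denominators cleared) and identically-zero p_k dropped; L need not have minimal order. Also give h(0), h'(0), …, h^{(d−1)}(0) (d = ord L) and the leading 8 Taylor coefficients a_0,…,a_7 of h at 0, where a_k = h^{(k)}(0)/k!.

L = (42 + 72·x) + (-25 - 96·x - 144·x^2)·Dx + (2 + 30·x + 72·x^2)·Dx^2  (order 2).
h: a_k = 1, 1, -17/4, 49/24, -1343/192, 25003/1920, -690953/23040, 22725673/322560, …
ICs: h(0) = 1, h′(0) = 1.

f: a_k = 2, 3, -9/4, 27/8, -405/64, 1701/128, -15309/512, 72171/1024, …
g: a_k = -1, -2, -2, -4/3, -2/3, -4/15, -4/45, -8/315, …
L₀ := lclm(L_f,L_g); ord L₀ ≤ 1+1.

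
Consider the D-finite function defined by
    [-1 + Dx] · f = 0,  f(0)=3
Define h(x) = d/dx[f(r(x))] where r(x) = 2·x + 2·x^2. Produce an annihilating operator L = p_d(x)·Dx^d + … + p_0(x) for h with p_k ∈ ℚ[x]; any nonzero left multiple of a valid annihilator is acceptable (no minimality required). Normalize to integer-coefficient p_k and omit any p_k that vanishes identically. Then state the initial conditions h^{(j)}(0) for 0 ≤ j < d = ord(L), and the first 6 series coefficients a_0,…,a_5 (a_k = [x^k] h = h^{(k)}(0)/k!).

f: a_k = 3, 3, 3/2, 1/2, 1/8, 1/40, …
Substitute x→r, Dx→(1/r')Dx; clear ⇒ L₀.
Derive L from L₀ (diff closure).
L = (4 + 8·x + 8·x^2) + (-1 - 2·x)·Dx  (order 1).
h: a_k = 6, 24, 48, 80, 104, 608/5, …
ICs: h(0) = 6.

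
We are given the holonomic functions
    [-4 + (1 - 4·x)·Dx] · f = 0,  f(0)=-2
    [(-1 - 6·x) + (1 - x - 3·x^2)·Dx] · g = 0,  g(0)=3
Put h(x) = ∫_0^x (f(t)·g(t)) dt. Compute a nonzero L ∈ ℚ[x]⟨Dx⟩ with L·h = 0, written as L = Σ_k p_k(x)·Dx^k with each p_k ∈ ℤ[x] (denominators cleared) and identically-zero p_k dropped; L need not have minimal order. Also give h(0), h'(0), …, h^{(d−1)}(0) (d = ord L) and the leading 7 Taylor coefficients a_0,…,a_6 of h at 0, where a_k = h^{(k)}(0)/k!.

L = (-5 + 2·x + 36·x^2)·Dx + (1 - 5·x + x^2 + 12·x^3)·Dx^2  (order 2).
h: a_k = 0, -6, -15, -48, -309/2, -2586/5, -1764, …
ICs: h(0) = 0, h′(0) = -6.

f: a_k = -2, -8, -32, -128, -512, -2048, -8192, …
g: a_k = 3, 3, 12, 21, 57, 120, 291, …
L₀ := L_f ⊗_s L_g (sym. prod.), ord ≤ 1.
h=∫h₀ ⇒ L = L₀·Dx.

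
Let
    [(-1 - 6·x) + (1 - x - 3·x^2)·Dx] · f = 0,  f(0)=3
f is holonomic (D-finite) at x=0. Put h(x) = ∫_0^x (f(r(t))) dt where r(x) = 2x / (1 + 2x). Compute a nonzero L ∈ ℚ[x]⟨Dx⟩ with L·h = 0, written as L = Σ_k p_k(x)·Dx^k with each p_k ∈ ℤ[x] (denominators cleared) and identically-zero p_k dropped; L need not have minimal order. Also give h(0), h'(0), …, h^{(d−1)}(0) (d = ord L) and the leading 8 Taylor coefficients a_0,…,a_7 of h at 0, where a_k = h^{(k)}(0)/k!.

L = (2 + 28·x)·Dx + (-1 - 4·x + 8·x^2 + 24·x^3)·Dx^2  (order 2).
h: a_k = 0, 3, 3, 12, 0, 432/5, -144, 6912/7, …
ICs: h(0) = 0, h′(0) = 3.

f: a_k = 3, 3, 12, 21, 57, 120, 291, 651, …
L₀ from L_f via x↦r, Dx↦r'^{-1}Dx.
h=∫h₀ ⇒ L = L₀·Dx.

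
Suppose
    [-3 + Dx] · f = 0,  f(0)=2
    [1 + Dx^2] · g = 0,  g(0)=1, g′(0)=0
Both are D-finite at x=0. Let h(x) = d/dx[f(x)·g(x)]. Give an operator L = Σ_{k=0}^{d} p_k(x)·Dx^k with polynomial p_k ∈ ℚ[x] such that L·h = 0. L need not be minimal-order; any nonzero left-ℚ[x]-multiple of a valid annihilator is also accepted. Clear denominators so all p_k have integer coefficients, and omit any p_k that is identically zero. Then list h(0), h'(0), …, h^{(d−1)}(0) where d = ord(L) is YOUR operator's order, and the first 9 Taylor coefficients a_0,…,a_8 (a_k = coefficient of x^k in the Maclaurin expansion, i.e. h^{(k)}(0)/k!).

f: a_k = 2, 6, 9, 9, 27/4, 81/20, 81/40, 243/280, 729/2240, …
g: a_k = 1, 0, -1/2, 0, 1/24, 0, -1/720, 0, 1/40320, …
Product ⇒ symmetric product L₀, ord ≤ 2.
h=h₀': d/dx-closure on L₀ ⇒ L.
L = 10 - 6·Dx + Dx^2  (order 2).
h: a_k = 6, 16, 18, 28/3, -1, -88/15, -83/15, -1054/315, -213/140, …
ICs: h(0) = 6, h′(0) = 16.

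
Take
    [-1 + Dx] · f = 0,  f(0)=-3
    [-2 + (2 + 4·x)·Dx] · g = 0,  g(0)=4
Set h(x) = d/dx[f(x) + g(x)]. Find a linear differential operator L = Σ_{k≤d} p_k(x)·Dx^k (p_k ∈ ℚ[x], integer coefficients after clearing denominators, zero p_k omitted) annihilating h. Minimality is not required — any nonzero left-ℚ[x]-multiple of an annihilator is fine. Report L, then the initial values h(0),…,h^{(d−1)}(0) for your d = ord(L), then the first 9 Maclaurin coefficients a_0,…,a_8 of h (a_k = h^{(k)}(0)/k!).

f: a_k = -3, -3, -3/2, -1/2, -1/8, -1/40, -1/240, -1/1680, -1/13440, …
g: a_k = 4, 4, -2, 2, -5/2, 7/2, -21/4, 33/4, -429/32, …
Weyl lclm of L_f,L_g ⇒ L₀ (ord ≤ 2).
Derive L from L₀ (diff closure).
L = (-2 - x) + (1 - 2·x - 2·x^2)·Dx + (1 + 3·x + 2·x^2)·Dx^2  (order 2).
h: a_k = 1, -7, 9/2, -21/2, 139/8, -1261/40, 13859/240, -180181/1680, 2702699/13440, …
ICs: h(0) = 1, h′(0) = -7.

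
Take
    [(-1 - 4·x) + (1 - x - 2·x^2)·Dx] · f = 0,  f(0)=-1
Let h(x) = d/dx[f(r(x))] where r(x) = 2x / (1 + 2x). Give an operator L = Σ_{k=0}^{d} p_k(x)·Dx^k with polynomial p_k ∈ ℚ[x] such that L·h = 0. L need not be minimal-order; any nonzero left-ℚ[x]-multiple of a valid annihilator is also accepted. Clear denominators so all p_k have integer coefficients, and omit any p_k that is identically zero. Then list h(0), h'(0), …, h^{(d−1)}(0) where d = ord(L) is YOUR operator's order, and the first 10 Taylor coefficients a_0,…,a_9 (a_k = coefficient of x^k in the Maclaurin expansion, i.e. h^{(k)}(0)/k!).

L = (8 + 48·x + 288·x^2 + 320·x^3) + (-1 - 14·x - 36·x^2 + 56·x^3 + 160·x^4)·Dx  (order 1).
h: a_k = -2, -16, 0, -256, 640, -4608, 17920, -90112, 387072, -1761280, …
ICs: h(0) = -2.

f: a_k = -1, -1, -3, -5, -11, -21, -43, -85, -171, -341, …
Change of var in L_f (x↦r) gives L₀.
h₀' ⇒ L via d/dx closure of L₀.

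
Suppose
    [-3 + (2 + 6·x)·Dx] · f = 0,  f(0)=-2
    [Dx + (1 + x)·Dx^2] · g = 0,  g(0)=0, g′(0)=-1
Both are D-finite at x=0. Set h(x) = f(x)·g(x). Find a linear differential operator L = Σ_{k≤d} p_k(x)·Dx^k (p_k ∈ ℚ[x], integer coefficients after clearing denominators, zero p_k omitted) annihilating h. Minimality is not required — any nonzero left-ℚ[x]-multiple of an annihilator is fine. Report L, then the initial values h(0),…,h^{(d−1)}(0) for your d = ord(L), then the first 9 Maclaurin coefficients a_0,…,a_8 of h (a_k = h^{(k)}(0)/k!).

L = (21 + 9·x) + (-8 - 24·x)·Dx + (4 + 28·x + 60·x^2 + 36·x^3)·Dx^2  (order 2).
h: a_k = 0, 2, 2, -37/12, 5, -2917/320, 17671/960, -719709/17920, 830323/8960, …
ICs: h(0) = 0, h′(0) = 2.

f: a_k = -2, -3, 9/4, -27/8, 405/64, -1701/128, 15309/512, -72171/1024, 2814669/16384, …
g: a_k = 0, -1, 1/2, -1/3, 1/4, -1/5, 1/6, -1/7, 1/8, …
f·g: L₀ = L_f ⊗_s L_g, ord ≤ 1·2.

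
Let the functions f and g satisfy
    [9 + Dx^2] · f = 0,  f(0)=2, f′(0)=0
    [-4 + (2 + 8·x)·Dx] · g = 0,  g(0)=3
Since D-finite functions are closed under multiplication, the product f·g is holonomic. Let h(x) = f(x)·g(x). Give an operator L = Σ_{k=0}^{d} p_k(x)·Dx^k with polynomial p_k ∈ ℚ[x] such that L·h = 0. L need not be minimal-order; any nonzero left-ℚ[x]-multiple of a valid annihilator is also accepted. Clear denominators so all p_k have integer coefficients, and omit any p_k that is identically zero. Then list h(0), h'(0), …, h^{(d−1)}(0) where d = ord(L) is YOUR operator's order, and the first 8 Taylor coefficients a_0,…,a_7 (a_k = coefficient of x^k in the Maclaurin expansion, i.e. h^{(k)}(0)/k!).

f: a_k = 2, 0, -9, 0, 27/4, 0, -81/40, 0, …
g: a_k = 3, 6, -6, 12, -30, 84, -252, 792, …
f·g: L₀ = L_f ⊗_s L_g, ord ≤ 2·1.
L = (21 + 72·x + 144·x^2) + (-4 - 16·x)·Dx + (1 + 8·x + 16·x^2)·Dx^2  (order 2).
h: a_k = 6, 12, -39, -30, 57/4, 201/2, -11223/40, 17937/20, …
ICs: h(0) = 6, h′(0) = 12.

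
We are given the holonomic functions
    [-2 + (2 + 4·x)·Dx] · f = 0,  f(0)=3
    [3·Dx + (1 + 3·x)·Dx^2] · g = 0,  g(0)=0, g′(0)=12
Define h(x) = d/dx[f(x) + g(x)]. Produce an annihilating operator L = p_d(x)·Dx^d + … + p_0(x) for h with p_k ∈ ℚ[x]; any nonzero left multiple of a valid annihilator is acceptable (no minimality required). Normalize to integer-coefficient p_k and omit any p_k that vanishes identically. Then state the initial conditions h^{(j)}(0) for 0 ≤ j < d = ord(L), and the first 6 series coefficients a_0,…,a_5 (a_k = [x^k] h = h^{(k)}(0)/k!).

f: a_k = 3, 3, -3/2, 3/2, -15/8, 21/8, …
g: a_k = 0, 12, -18, 36, -81, 972/5, …
h₀=f+g: left-lcm gives L₀, ord ≤ 3.
h=h₀': d/dx-closure on L₀ ⇒ L.
L = (9 + 9·x) + (15 + 54·x + 45·x^2)·Dx + (2 + 13·x + 27·x^2 + 18·x^3)·Dx^2  (order 2).
h: a_k = 15, -39, 225/2, -663/2, 7881/8, -23517/8, …
ICs: h(0) = 15, h′(0) = -39.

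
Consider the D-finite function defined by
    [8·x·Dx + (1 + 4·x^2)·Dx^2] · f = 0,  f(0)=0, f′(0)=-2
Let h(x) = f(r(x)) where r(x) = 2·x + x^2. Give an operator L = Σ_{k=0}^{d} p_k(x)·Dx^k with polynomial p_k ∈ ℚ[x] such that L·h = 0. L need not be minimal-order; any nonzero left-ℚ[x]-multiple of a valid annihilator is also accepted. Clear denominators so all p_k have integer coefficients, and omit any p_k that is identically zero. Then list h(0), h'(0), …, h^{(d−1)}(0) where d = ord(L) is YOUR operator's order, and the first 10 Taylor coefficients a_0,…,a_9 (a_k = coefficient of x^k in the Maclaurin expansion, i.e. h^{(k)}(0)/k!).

f: a_k = 0, -2, 0, 8/3, 0, -32/5, 0, 128/7, 0, -512/9, …
Change of var in L_f (x↦r) gives L₀.
L = (-1 + 32·x + 64·x^2 + 48·x^3 + 12·x^4)·Dx + (1 + x + 16·x^2 + 32·x^3 + 20·x^4 + 4·x^5)·Dx^2  (order 2).
h: a_k = 0, -4, -2, 64/3, 32, -944/5, -1528/3, 12800/7, 7936, -152128/9, …
ICs: h(0) = 0, h′(0) = -4.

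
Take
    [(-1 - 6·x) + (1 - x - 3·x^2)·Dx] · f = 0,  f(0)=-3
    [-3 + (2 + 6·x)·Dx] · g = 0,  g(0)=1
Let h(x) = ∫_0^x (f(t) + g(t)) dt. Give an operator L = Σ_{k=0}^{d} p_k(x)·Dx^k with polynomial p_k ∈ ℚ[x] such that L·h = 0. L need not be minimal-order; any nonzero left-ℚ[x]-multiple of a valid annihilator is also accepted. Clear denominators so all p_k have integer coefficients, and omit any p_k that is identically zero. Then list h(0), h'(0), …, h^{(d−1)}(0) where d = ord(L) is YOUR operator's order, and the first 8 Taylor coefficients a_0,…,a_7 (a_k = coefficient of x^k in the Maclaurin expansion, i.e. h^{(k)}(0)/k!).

L = (-57 - 297·x - 567·x^2 - 810·x^3)·Dx + (41 + 246·x + 891·x^2 + 1998·x^3 + 2025·x^4)·Dx^2 + (2 - 38·x - 186·x^2 + 54·x^3 + 918·x^4 + 810·x^5)·Dx^3  (order 3).
h: a_k = 0, -2, -3/4, -35/8, -309/64, -7701/640, -9673/512, -313293/7168, …
ICs: h(0) = 0, h′(0) = -2, h′′(0) = -3/2.

f: a_k = -3, -3, -12, -21, -57, -120, -291, -651, …
g: a_k = 1, 3/2, -9/8, 27/16, -405/128, 1701/256, -15309/1024, 72171/2048, …
h₀=f+g: left-lcm gives L₀, ord ≤ 2.
h=∫₀ˣh₀: take L = L₀·Dx.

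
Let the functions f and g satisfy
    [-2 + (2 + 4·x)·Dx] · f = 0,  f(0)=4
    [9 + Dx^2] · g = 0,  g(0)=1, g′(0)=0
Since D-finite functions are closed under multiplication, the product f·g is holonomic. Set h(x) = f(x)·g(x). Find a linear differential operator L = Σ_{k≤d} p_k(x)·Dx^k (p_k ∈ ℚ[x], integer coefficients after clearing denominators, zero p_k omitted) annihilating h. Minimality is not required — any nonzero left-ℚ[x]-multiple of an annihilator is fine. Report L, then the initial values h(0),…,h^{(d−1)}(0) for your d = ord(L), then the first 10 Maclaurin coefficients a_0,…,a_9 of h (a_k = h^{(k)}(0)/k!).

L = (12 + 36·x + 36·x^2) + (-2 - 4·x)·Dx + (1 + 4·x + 4·x^2)·Dx^2  (order 2).
h: a_k = 4, 4, -20, -16, 20, 8, -24/5, -24/5, 156/35, -152/35, …
ICs: h(0) = 4, h′(0) = 4.

f: a_k = 4, 4, -2, 2, -5/2, 7/2, -21/4, 33/4, -429/32, 715/32, …
g: a_k = 1, 0, -9/2, 0, 27/8, 0, -81/80, 0, 729/4480, 0, …
L₀ := L_f ⊗_s L_g (sym. prod.), ord ≤ 2.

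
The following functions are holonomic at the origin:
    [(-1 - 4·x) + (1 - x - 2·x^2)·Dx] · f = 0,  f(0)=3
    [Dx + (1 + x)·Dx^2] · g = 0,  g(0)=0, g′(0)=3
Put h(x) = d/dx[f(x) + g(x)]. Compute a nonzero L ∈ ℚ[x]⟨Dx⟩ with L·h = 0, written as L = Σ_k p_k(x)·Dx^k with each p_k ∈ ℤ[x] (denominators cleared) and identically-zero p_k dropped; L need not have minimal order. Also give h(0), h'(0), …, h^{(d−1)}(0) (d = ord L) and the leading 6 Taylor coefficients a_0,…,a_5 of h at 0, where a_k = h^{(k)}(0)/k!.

L = (42 + 144·x + 144·x^2 + 96·x^3) + (28 + 172·x + 312·x^2 + 328·x^3 + 160·x^4)·Dx + (-7 - 14·x + 5·x^2 + 56·x^3 + 76·x^4 + 32·x^5)·Dx^2  (order 2).
h: a_k = 6, 15, 48, 129, 318, 771, …
ICs: h(0) = 6, h′(0) = 15.

f: a_k = 3, 3, 9, 15, 33, 63, …
g: a_k = 0, 3, -3/2, 1, -3/4, 3/5, …
f+g: L₀ = lclm(L_f,L_g), ord ≤ 1+2.
Differentiate: ansatz ord ≤ ord L₀ ⇒ L.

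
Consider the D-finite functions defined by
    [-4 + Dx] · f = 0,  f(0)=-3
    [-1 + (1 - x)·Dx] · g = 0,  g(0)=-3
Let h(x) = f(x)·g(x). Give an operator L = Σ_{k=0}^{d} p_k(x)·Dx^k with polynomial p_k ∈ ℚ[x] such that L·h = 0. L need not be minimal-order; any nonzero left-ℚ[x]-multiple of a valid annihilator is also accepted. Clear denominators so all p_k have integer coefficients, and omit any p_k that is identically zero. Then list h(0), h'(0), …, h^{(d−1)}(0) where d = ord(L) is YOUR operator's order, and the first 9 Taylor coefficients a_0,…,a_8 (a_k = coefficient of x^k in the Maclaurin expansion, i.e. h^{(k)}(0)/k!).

L = (5 - 4·x) + (-1 + x)·Dx  (order 1).
h: a_k = 9, 45, 117, 213, 309, 1929/5, 437, 16319/35, 16831/35, …
ICs: h(0) = 9.

f: a_k = -3, -12, -24, -32, -32, -128/5, -256/15, -1024/105, -512/105, …
g: a_k = -3, -3, -3, -3, -3, -3, -3, -3, -3, …
L₀ := L_f ⊗_s L_g (sym. prod.), ord ≤ 1.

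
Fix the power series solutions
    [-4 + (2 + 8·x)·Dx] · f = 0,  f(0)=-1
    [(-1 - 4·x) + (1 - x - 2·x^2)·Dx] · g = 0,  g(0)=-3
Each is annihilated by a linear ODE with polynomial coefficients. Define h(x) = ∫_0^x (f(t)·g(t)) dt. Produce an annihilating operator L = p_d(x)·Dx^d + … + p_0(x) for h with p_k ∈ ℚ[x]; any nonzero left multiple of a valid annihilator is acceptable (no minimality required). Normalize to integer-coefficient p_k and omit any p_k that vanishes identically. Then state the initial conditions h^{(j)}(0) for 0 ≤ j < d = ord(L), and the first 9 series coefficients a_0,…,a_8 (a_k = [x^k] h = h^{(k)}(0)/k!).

f: a_k = -1, -2, 2, -4, 10, -28, 84, -264, 858, …
g: a_k = -3, -3, -9, -15, -33, -63, -129, -255, -513, …
Sym-product of L_f,L_g gives L₀ (≤ ord 1).
Integrate: L := L₀·Dx.
L = (3 + 6·x + 12·x^2)·Dx + (-1 - 3·x + 6·x^2 + 8·x^3)·Dx^2  (order 2).
h: a_k = 0, 3, 9/2, 3, 39/4, 27/5, 63/2, -9/7, 1161/8, …
ICs: h(0) = 0, h′(0) = 3.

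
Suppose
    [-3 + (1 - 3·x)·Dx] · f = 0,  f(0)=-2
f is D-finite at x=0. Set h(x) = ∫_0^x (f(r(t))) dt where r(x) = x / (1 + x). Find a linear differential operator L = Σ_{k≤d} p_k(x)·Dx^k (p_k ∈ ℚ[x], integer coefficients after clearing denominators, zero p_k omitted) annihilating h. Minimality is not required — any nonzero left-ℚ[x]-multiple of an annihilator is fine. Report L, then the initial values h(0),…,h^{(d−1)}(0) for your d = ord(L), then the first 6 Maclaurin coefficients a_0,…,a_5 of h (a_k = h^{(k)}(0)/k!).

L = 3·Dx + (-1 + x + 2·x^2)·Dx^2  (order 2).
h: a_k = 0, -2, -3, -4, -6, -48/5, …
ICs: h(0) = 0, h′(0) = -2.

f: a_k = -2, -6, -18, -54, -162, -486, …
Substitute x→r, Dx→(1/r')Dx; clear ⇒ L₀.
h=∫₀ˣh₀: take L = L₀·Dx.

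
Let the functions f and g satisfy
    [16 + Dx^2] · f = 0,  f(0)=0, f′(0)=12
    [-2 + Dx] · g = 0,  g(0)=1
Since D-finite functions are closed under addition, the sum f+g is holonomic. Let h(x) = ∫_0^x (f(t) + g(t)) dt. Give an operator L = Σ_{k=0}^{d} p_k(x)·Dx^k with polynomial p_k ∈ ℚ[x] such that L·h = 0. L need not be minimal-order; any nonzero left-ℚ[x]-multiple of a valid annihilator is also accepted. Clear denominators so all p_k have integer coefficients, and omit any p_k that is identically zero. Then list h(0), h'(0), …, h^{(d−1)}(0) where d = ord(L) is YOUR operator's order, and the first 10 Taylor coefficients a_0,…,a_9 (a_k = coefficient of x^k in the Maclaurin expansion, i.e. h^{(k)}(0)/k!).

L = -32·Dx + 16·Dx^2 - 2·Dx^3 + Dx^4  (order 4).
h: a_k = 0, 1, 7, 2/3, -23/3, 2/15, 194/45, 4/315, -383/315, 2/2835, …
ICs: h(0) = 0, h′(0) = 1, h′′(0) = 14, h′′′(0) = 4.

f: a_k = 0, 12, 0, -32, 0, 128/5, 0, -1024/105, 0, 2048/945, …
g: a_k = 1, 2, 2, 4/3, 2/3, 4/15, 4/45, 8/315, 2/315, 4/2835, …
Weyl lclm of L_f,L_g ⇒ L₀ (ord ≤ 3).
Integrate: L := L₀·Dx.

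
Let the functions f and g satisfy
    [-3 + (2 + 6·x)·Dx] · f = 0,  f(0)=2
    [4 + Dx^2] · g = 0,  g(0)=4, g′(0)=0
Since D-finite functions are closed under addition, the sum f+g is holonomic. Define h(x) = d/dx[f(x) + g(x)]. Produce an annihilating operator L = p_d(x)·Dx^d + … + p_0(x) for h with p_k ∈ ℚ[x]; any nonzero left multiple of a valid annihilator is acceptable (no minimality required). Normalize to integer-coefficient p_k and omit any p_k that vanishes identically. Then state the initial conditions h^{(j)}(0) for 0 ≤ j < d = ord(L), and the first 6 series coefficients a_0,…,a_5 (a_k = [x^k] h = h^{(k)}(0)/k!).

L = (-1812 - 1152·x - 1728·x^2) + (-344 - 1800·x - 3456·x^2 - 3456·x^3)·Dx + (-453 - 288·x - 432·x^2)·Dx^2 + (-86 - 450·x - 864·x^2 - 864·x^3)·Dx^3  (order 3).
h: a_k = 3, -41/2, 81/8, -703/48, 8505/128, -697097/3840, …
ICs: h(0) = 3, h′(0) = -41/2, h′′(0) = 81/4.

f: a_k = 2, 3, -9/4, 27/8, -405/64, 1701/128, …
g: a_k = 4, 0, -8, 0, 8/3, 0, …
L₀ := lclm(L_f,L_g); ord L₀ ≤ 1+2.
Differentiate: ansatz ord ≤ ord L₀ ⇒ L.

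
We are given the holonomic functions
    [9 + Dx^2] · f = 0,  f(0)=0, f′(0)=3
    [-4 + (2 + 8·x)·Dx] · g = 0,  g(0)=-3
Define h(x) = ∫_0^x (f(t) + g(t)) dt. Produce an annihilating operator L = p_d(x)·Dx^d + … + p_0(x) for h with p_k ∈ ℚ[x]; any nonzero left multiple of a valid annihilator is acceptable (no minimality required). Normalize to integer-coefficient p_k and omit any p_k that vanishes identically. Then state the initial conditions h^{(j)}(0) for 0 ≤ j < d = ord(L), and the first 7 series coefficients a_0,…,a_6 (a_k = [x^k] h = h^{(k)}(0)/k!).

L = (-378 - 1296·x - 2592·x^2)·Dx + (45 + 828·x + 3888·x^2 + 5184·x^3)·Dx^2 + (-42 - 144·x - 288·x^2)·Dx^3 + (5 + 92·x + 432·x^2 + 576·x^3)·Dx^4  (order 4).
h: a_k = 0, -3, -3/2, 2, -33/8, 6, -1093/80, …
ICs: h(0) = 0, h′(0) = -3, h′′(0) = -3, h′′′(0) = 12.

f: a_k = 0, 3, 0, -9/2, 0, 81/40, 0, …
g: a_k = -3, -6, 6, -12, 30, -84, 252, …
h₀=f+g: left-lcm gives L₀, ord ≤ 3.
Integrate: L := L₀·Dx.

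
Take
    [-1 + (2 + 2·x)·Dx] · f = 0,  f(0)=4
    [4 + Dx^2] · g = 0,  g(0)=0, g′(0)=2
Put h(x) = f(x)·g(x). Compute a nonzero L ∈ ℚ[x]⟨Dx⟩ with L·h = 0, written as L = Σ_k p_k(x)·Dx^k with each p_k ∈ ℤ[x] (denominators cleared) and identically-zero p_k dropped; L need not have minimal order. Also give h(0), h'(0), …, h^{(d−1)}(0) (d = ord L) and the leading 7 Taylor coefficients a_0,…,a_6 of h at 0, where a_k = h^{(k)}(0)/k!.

f: a_k = 4, 2, -1/2, 1/4, -5/32, 7/64, -21/256, …
g: a_k = 0, 2, 0, -4/3, 0, 4/15, 0, …
h₀=f·g: eliminate ⇒ L₀, order ≤ 1·2.
L = (19 + 32·x + 16·x^2) + (-4 - 4·x)·Dx + (4 + 8·x + 4·x^2)·Dx^2  (order 2).
h: a_k = 0, 8, 4, -19/3, -13/6, 341/240, 67/160, …
ICs: h(0) = 0, h′(0) = 8.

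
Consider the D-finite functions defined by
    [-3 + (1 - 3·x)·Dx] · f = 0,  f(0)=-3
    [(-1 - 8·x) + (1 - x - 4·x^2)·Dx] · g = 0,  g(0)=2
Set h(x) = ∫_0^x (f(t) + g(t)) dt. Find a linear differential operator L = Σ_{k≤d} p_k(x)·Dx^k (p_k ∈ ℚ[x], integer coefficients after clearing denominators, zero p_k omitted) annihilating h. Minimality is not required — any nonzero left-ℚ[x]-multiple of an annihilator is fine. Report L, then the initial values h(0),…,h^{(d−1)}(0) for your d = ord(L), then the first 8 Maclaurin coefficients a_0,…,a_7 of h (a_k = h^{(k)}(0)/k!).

L = (6 - 72·x + 144·x^2 - 144·x^3)·Dx + (4 - 84·x^2 + 252·x^3 - 288·x^4)·Dx^2 + (-1 + 8·x - 21·x^2 + 8·x^3 + 54·x^4 - 72·x^5)·Dx^3  (order 3).
h: a_k = 0, -1, -7/2, -17/3, -63/4, -37, -599/6, -1825/7, …
ICs: h(0) = 0, h′(0) = -1, h′′(0) = -7.

f: a_k = -3, -9, -27, -81, -243, -729, -2187, -6561, …
g: a_k = 2, 2, 10, 18, 58, 130, 362, 882, …
f+g: L₀ = lclm(L_f,L_g), ord ≤ 1+1.
∫: right-multiply L₀ by Dx.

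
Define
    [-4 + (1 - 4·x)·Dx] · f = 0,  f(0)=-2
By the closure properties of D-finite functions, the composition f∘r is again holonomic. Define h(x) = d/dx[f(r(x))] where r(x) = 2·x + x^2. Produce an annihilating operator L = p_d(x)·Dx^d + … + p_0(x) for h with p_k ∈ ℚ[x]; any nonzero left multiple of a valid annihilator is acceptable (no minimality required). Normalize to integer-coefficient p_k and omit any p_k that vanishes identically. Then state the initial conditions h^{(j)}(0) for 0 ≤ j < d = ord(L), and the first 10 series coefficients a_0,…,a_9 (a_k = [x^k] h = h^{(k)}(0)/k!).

f: a_k = -2, -8, -32, -128, -512, -2048, -8192, -32768, -131072, -524288, …
Substitute x→r, Dx→(1/r')Dx; clear ⇒ L₀.
h₀' ⇒ L via d/dx closure of L₀.
L = (17 + 24·x + 12·x^2) + (-1 + 7·x + 12·x^2 + 4·x^3)·Dx  (order 1).
h: a_k = -16, -272, -3456, -39040, -413440, -4203264, -41545728, -402264064, -3834040320, -36091678720, …
ICs: h(0) = -16.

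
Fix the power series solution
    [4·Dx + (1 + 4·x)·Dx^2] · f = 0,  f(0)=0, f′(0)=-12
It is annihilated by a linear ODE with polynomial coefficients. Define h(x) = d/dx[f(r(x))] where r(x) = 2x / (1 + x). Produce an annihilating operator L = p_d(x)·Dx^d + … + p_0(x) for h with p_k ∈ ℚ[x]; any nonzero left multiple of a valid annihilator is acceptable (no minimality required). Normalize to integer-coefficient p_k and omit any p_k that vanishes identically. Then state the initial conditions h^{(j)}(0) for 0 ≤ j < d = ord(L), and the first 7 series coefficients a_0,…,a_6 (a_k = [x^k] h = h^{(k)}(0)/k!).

L = (10 + 18·x) + (1 + 10·x + 9·x^2)·Dx  (order 1).
h: a_k = -24, 240, -2184, 19680, -177144, 1594320, -14348904, …
ICs: h(0) = -24.

f: a_k = 0, -12, 24, -64, 192, -3072/5, 2048, …
h₀=f(r): pull back L_f along r ⇒ L₀.
Differentiate: ansatz ord ≤ ord L₀ ⇒ L.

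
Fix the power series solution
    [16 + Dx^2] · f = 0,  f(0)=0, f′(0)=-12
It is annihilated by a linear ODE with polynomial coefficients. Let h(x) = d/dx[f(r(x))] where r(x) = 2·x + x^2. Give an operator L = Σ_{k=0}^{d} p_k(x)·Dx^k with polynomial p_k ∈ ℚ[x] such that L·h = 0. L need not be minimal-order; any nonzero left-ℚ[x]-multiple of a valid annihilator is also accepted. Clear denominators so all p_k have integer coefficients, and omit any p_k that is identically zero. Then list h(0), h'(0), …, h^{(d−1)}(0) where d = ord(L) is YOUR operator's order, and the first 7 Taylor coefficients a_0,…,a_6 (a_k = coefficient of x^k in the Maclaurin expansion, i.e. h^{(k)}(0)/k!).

f: a_k = 0, -12, 0, 32, 0, -128/5, 0, …
h₀=f(r): pull back L_f along r ⇒ L₀.
h=h₀': d/dx-closure on L₀ ⇒ L.
L = (67 + 256·x + 384·x^2 + 256·x^3 + 64·x^4) + (-3 - 3·x)·Dx + (1 + 2·x + x^2)·Dx^2  (order 2).
h: a_k = -24, -24, 768, 1536, -3136, -12096, -83968/15, …
ICs: h(0) = -24, h′(0) = -24.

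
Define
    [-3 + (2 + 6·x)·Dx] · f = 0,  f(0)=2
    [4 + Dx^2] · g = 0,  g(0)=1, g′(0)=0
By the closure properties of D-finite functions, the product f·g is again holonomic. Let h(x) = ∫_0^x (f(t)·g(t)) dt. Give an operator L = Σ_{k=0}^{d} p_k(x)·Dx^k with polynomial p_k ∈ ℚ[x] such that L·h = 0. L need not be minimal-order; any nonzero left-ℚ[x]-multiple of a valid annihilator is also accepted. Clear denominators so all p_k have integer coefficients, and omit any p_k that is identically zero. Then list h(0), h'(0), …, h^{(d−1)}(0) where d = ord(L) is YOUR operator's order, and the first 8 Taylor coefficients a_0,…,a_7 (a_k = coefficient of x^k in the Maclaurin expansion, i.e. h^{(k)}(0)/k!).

f: a_k = 2, 3, -9/4, 27/8, -405/64, 1701/128, -15309/512, 72171/1024, …
g: a_k = 1, 0, -2, 0, 2/3, 0, -4/45, 0, …
L₀ := L_f ⊗_s L_g (sym. prod.), ord ≤ 2.
h=∫₀ˣh₀: take L = L₀·Dx.
L = (43 + 96·x + 144·x^2)·Dx + (-12 - 36·x)·Dx^2 + (4 + 24·x + 36·x^2)·Dx^3  (order 3).
h: a_k = 0, 2, 3/2, -25/12, -21/32, -19/192, 1093/768, -435961/161280, …
ICs: h(0) = 0, h′(0) = 2, h′′(0) = 3.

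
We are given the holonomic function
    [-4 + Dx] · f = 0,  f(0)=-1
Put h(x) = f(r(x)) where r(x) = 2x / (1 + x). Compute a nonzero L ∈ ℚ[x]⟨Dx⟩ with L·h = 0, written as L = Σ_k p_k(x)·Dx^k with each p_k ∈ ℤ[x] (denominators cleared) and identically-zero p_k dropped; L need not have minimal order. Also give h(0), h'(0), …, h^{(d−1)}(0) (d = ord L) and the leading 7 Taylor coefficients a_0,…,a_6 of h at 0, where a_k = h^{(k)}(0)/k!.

L = -8 + (1 + 2·x + x^2)·Dx  (order 1).
h: a_k = -1, -8, -24, -88/3, -8/3, 88/5, -184/45, …
ICs: h(0) = -1.

f: a_k = -1, -4, -8, -32/3, -32/3, -128/15, -256/45, …
Change of var in L_f (x↦r) gives L₀.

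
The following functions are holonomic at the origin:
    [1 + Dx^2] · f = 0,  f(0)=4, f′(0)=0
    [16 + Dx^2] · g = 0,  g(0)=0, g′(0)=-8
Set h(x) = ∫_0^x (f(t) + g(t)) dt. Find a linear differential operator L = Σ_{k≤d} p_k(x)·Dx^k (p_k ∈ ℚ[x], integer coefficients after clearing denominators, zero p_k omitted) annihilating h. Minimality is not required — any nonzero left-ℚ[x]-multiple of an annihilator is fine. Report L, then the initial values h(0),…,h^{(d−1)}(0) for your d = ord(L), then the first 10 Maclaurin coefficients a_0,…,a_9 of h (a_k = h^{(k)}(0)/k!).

L = 16·Dx + 17·Dx^3 + Dx^5  (order 5).
h: a_k = 0, 4, -4, -2/3, 16/3, 1/30, -128/45, -1/1260, 256/315, 1/90720, …
ICs: h(0) = 0, h′(0) = 4, h′′(0) = -8, h′′′(0) = -4, h′′′′(0) = 128.

f: a_k = 4, 0, -2, 0, 1/6, 0, -1/180, 0, 1/10080, 0, …
g: a_k = 0, -8, 0, 64/3, 0, -256/15, 0, 2048/315, 0, -4096/2835, …
h₀=f+g: left-lcm gives L₀, ord ≤ 4.
Integrate: L := L₀·Dx.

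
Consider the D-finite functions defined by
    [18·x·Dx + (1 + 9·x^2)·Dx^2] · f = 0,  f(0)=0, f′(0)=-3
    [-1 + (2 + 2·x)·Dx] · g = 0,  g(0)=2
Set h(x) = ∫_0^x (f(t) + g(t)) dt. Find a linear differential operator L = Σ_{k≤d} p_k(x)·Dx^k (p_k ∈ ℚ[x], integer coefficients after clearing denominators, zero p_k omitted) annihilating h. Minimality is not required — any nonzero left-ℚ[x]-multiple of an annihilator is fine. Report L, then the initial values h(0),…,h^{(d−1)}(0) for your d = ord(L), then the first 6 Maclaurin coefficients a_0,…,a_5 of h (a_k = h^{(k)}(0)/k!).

f: a_k = 0, -3, 0, 9, 0, -243/5, …
g: a_k = 2, 1, -1/4, 1/8, -5/64, 7/128, …
f+g: L₀ = lclm(L_f,L_g), ord ≤ 2+1.
∫: right-multiply L₀ by Dx.
L = (-36 - 90·x + 972·x^2 + 486·x^3)·Dx^2 + (-75 - 144·x + 1818·x^2 + 3888·x^3 + 1701·x^4)·Dx^3 + (-2 + 70·x + 108·x^2 + 684·x^3 + 1134·x^4 + 486·x^5)·Dx^4  (order 4).
h: a_k = 0, 2, -1, -1/12, 73/32, -1/64, …
ICs: h(0) = 0, h′(0) = 2, h′′(0) = -2, h′′′(0) = -1/2.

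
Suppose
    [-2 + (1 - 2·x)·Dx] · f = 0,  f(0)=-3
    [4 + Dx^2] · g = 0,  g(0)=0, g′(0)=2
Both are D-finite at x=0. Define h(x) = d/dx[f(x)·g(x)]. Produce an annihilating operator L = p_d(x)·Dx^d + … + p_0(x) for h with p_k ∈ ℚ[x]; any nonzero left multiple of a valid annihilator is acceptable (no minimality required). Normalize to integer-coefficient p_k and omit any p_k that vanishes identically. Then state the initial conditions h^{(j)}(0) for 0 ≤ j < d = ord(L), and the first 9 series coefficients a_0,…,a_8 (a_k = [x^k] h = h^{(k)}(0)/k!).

f: a_k = -3, -6, -12, -24, -48, -96, -192, -384, -768, …
g: a_k = 0, 2, 0, -4/3, 0, 4/15, 0, -8/315, 0, …
f·g: L₀ = L_f ⊗_s L_g, ord ≤ 1·2.
h=h₀': d/dx-closure on L₀ ⇒ L.
L = (-4 - 16·x + 16·x^2) + (-4 + 8·x)·Dx + (1 - 4·x + 4·x^2)·Dx^2  (order 2).
h: a_k = -6, -24, -60, -160, -404, -4848/5, -33928/15, -542848/105, -1221412/105, …
ICs: h(0) = -6, h′(0) = -24.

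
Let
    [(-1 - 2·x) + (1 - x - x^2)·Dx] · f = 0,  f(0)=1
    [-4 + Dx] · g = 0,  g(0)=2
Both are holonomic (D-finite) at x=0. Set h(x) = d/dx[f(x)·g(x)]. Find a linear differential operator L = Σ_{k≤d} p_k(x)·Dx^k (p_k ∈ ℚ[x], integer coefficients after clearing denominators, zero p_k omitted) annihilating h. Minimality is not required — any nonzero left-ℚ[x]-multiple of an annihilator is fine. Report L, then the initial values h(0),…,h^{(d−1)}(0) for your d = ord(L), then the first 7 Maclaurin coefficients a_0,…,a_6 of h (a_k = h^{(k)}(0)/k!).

L = (28 - 18·x - 34·x^2 + 16·x^3 + 16·x^4) + (-5 + 7·x + 7·x^2 - 6·x^3 - 4·x^4)·Dx  (order 1).
h: a_k = 10, 56, 178, 1304/3, 2776/3, 5492/3, 156454/45, …
ICs: h(0) = 10.

f: a_k = 1, 1, 2, 3, 5, 8, 13, …
g: a_k = 2, 8, 16, 64/3, 64/3, 256/15, 512/45, …
f·g: L₀ = L_f ⊗_s L_g, ord ≤ 1·1.
Differentiate: ansatz ord ≤ ord L₀ ⇒ L.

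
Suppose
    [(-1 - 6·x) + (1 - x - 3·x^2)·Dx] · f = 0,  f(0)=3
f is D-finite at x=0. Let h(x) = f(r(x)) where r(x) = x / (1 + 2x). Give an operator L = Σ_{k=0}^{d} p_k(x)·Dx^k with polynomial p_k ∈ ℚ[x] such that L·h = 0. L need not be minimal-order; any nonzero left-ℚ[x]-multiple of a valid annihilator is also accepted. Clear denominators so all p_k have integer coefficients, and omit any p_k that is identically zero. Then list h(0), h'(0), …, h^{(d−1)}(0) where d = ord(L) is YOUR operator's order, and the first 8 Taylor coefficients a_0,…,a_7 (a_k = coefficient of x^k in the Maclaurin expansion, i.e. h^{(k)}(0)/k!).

f: a_k = 3, 3, 12, 21, 57, 120, 291, 651, …
L₀ from L_f via x↦r, Dx↦r'^{-1}Dx.
L = (1 + 8·x) + (-1 - 5·x - 5·x^2 + 2·x^3)·Dx  (order 1).
h: a_k = 3, 3, 6, -15, 51, -168, 555, -1833, …
ICs: h(0) = 3.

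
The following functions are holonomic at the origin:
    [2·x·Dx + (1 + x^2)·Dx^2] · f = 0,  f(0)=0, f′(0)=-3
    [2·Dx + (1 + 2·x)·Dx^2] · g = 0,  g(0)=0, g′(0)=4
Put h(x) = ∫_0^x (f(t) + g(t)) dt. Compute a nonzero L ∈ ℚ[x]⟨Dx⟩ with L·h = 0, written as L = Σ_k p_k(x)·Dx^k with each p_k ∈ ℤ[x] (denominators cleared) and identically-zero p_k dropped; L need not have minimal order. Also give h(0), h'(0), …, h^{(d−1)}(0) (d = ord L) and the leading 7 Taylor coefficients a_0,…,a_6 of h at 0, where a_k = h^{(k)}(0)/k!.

f: a_k = 0, -3, 0, 1, 0, -3/5, 0, …
g: a_k = 0, 4, -4, 16/3, -8, 64/5, -64/3, …
Weyl lclm of L_f,L_g ⇒ L₀ (ord ≤ 4).
h=∫₀ˣh₀: take L = L₀·Dx.
L = (-2 - 12·x + 6·x^2 + 4·x^3)·Dx^2 + (-5 - 4·x - 9·x^2 + 12·x^3 + 8·x^4)·Dx^3 + (-1 - x + 2·x^2 + x^3 + 3·x^4 + 2·x^5)·Dx^4  (order 4).
h: a_k = 0, 0, 1/2, -4/3, 19/12, -8/5, 61/30, …
ICs: h(0) = 0, h′(0) = 0, h′′(0) = 1, h′′′(0) = -8.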